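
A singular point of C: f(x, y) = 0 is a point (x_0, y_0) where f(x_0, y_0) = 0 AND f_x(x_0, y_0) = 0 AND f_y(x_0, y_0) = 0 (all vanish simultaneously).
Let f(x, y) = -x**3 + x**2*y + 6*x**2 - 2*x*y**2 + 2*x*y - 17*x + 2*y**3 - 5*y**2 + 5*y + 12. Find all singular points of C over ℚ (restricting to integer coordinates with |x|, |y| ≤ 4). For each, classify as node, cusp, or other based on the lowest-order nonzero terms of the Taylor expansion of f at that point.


Singular points: {(3, 2)}; classification: node.

Compute partial derivatives:
  f_x = -3*x**2 + 2*x*y + 12*x - 2*y**2 + 2*y - 17.
  f_y = x**2 - 4*x*y + 2*x + 6*y**2 - 10*y + 5.
Scan x_0 ∈ {−4, ..., 4}. For each x_0, f_y(x_0, y) is a polynomial in y; find its integer roots y ∈ {−4, ..., 4}, then test f_x and f at those candidates.
  x = -4: f_y(-4, y) = 6*y**2 + 6*y + 13; no integer root y with |y| ≤ 4.
  x = -3: f_y(-3, y) = 6*y**2 + 2*y + 8; no integer root y with |y| ≤ 4.
  x = -2: f_y(-2, y) = 6*y**2 - 2*y + 5; no integer root y with |y| ≤ 4.
  x = -1: f_y(-1, y) = 6*y**2 - 6*y + 4; no integer root y with |y| ≤ 4.
  x = 0: f_y(0, y) = 6*y**2 - 10*y + 5; no integer root y with |y| ≤ 4.
  x = 1: f_y(1, y) = 6*y**2 - 14*y + 8; vanishes at y ∈ {1}. (1, 1): f_x = -6 ≠ 0.
  x = 2: f_y(2, y) = 6*y**2 - 18*y + 13; no integer root y with |y| ≤ 4.
  x = 3: f_y(3, y) = 6*y**2 - 22*y + 20; vanishes at y ∈ {2}. (3, 2): f_x = 0, f = 0 — SINGULAR.
  x = 4: f_y(4, y) = 6*y**2 - 26*y + 29; no integer root y with |y| ≤ 4.
Only singular point on the grid: (3, 2).
Classify: substitute x = 3 + u, y = 2 + v and expand: f = -u**3 + u**2*v - u**2 - 2*u*v**2 + 2*v**3 + v**2.
No constant or linear terms (consistent with a singular point). Quadratic part: -u**2 + v**2. Cubic part: -u**3 + u**2*v - 2*u*v**2 + 2*v**3.
The quadratic part v**2 - u**2 = (v − u)(v + u) splits into two distinct linear factors, so there are two distinct tangent lines y − 2 = ±(x − 3) — this is a node (ordinary double point).
Classification: node.


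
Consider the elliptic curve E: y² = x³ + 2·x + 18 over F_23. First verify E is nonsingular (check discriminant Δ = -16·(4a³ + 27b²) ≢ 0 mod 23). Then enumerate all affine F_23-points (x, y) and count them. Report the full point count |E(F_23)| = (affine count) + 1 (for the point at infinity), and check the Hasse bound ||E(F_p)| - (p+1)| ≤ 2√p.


Affine points = {(0, 8), (0, 15), (6, 4), (6, 19), (9, 11), (9, 12), (10, 7), (10, 16), (16, 11), (16, 12), (20, 10), (20, 13), (21, 11), (21, 12)}; affine count = 14; |E(F_23)| = 15.

Discriminant check: Δ ∝ 4a³ + 27b² = 4·2³ + 27·18² = 4·8 + 27·324 ≡ 17 (mod 23). Nonzero ⇒ E is nonsingular.
For each x ∈ F_23, compute rhs = x³ + 2·x + 18 mod 23, then count y ∈ F_23 with y² ≡ rhs.
  x = 0: rhs = 18, matching y values: 8, 15 (2 points).
  x = 1: rhs = 21, matching y values: none (0 points).
  x = 2: rhs = 7, matching y values: none (0 points).
  x = 3: rhs = 5, matching y values: none (0 points).
  x = 4: rhs = 21, matching y values: none (0 points).
  x = 5: rhs = 15, matching y values: none (0 points).
  x = 6: rhs = 16, matching y values: 4, 19 (2 points).
  x = 7: rhs = 7, matching y values: none (0 points).
  x = 8: rhs = 17, matching y values: none (0 points).
  x = 9: rhs = 6, matching y values: 11, 12 (2 points).
  x = 10: rhs = 3, matching y values: 7, 16 (2 points).
  x = 11: rhs = 14, matching y values: none (0 points).
  x = 12: rhs = 22, matching y values: none (0 points).
  x = 13: rhs = 10, matching y values: none (0 points).
  x = 14: rhs = 7, matching y values: none (0 points).
  x = 15: rhs = 19, matching y values: none (0 points).
  x = 16: rhs = 6, matching y values: 11, 12 (2 points).
  x = 17: rhs = 20, matching y values: none (0 points).
  x = 18: rhs = 21, matching y values: none (0 points).
  x = 19: rhs = 15, matching y values: none (0 points).
  x = 20: rhs = 8, matching y values: 10, 13 (2 points).
  x = 21: rhs = 6, matching y values: 11, 12 (2 points).
  x = 22: rhs = 15, matching y values: none (0 points).
Total affine count: 14.
Full point count |E(F_23)| = 14 + 1 = 15.
Hasse bound: |15 − (23+1)| = |-9| = 9 ≤ 2√23 ≈ 9.5917 ✓.


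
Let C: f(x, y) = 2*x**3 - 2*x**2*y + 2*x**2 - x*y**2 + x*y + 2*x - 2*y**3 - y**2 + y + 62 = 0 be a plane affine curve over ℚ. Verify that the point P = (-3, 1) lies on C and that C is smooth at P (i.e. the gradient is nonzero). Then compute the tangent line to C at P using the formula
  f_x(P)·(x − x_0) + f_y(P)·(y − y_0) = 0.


Tangent line at P: 56*x - 22*y + 190 = 0.

Step 1: f(-3, 1) = 0, so P lies on C.
Step 2: partial derivatives
  f_x(x, y) = 6*x**2 - 4*x*y + 4*x - y**2 + y + 2, f_y(x, y) = -2*x**2 - 2*x*y + x - 6*y**2 - 2*y + 1.
  f_x(P) = 56, f_y(P) = -22 (gradient nonzero, so P is smooth).
Step 3: tangent line at P: 56·(x − -3) + -22·(y − 1) = 0.
Expanding: 56*x - 22*y + 190 = 0.


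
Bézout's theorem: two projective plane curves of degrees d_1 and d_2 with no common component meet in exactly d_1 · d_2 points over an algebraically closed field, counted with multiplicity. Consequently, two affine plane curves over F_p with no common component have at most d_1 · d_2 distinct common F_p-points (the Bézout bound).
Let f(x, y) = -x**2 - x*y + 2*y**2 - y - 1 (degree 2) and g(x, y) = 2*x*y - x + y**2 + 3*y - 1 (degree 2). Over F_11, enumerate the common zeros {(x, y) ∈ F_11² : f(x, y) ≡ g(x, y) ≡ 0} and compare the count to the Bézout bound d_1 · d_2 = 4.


Common zeros: {(10, 10)}; count = 1; Bézout bound = 4.

deg(f) = 2, deg(g) = 2, so Bézout bound = 4.
Scan x ∈ F_11. For each x, list the y ∈ F_11 with f(x, y) ≡ 0 and those with g(x, y) ≡ 0 (mod 11); the common zeros in that column are the intersection.
  x = 0: f ≡ 0 at y ∈ {1, 5}; g ≡ 0 at y ∈ ∅; common: ∅.
  x = 1: f ≡ 0 at y ∈ {4, 8}; g ≡ 0 at y ∈ {3}; common: ∅.
  x = 2: f ≡ 0 at y ∈ {8, 10}; g ≡ 0 at y ∈ ∅; common: ∅.
  x = 3: f ≡ 0 at y ∈ ∅; g ≡ 0 at y ∈ {5, 8}; common: ∅.
  x = 4: f ≡ 0 at y ∈ ∅; g ≡ 0 at y ∈ {4, 7}; common: ∅.
  x = 5: f ≡ 0 at y ∈ ∅; g ≡ 0 at y ∈ ∅; common: ∅.
  x = 6: f ≡ 0 at y ∈ {4, 5}; g ≡ 0 at y ∈ {9}; common: ∅.
  x = 7: f ≡ 0 at y ∈ ∅; g ≡ 0 at y ∈ ∅; common: ∅.
  x = 8: f ≡ 0 at y ∈ ∅; g ≡ 0 at y ∈ {1, 2}; common: ∅.
  x = 9: f ≡ 0 at y ∈ ∅; g ≡ 0 at y ∈ ∅; common: ∅.
  x = 10: f ≡ 0 at y ∈ {1, 10}; g ≡ 0 at y ∈ {0, 10}; common: {10}.
Collecting: common zeros = {(10, 10)}, so the count is 1.
Comparison with the Bézout bound: 1 ≤ 4 = deg(f)·deg(g), as expected for curves with no common component (the affine F_11-count falls short of the bound because intersections may lie at infinity, over extension fields, or carry multiplicity).


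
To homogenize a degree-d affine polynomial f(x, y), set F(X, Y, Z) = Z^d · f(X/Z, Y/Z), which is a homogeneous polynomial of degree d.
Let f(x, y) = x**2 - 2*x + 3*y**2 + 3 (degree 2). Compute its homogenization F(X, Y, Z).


F(X, Y, Z) = X**2 - 2*X*Z + 3*Y**2 + 3*Z**2

deg(f) = 2.
Substitute x = X/Z, y = Y/Z into f, then multiply by Z^2.
  monomial 1·x^2·y^0 ↦ 1·X^2·Y^0·Z^0.
  monomial -2·x^1·y^0 ↦ -2·X^1·Y^0·Z^1.
  monomial 3·x^0·y^2 ↦ 3·X^0·Y^2·Z^0.
  monomial 3·x^0·y^0 ↦ 3·X^0·Y^0·Z^2.
Collecting: F(X, Y, Z) = X**2 - 2*X*Z + 3*Y**2 + 3*Z**2.


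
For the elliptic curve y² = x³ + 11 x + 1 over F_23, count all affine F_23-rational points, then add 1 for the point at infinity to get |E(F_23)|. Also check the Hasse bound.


Affine points = {(0, 1), (0, 22), (1, 6), (1, 17), (2, 10), (2, 13), (8, 7), (8, 16), (9, 1), (9, 22), (11, 2), (11, 21), (13, 8), (13, 15), (14, 1), (14, 22), (16, 8), (16, 15), (17, 8), (17, 15), (19, 10), (19, 13), (22, 9), (22, 14)}; affine count = 24; |E(F_23)| = 25.

Discriminant check: Δ ∝ 4a³ + 27b² = 4·11³ + 27·1² = 4·1331 + 27·1 ≡ 15 (mod 23). Nonzero ⇒ E is nonsingular.
For each x ∈ F_23, compute rhs = x³ + 11·x + 1 mod 23, then count y ∈ F_23 with y² ≡ rhs.
  x = 0: rhs = 1, matching y values: 1, 22 (2 points).
  x = 1: rhs = 13, matching y values: 6, 17 (2 points).
  x = 2: rhs = 8, matching y values: 10, 13 (2 points).
  x = 3: rhs = 15, matching y values: none (0 points).
  x = 4: rhs = 17, matching y values: none (0 points).
  x = 5: rhs = 20, matching y values: none (0 points).
  x = 6: rhs = 7, matching y values: none (0 points).
  x = 7: rhs = 7, matching y values: none (0 points).
  x = 8: rhs = 3, matching y values: 7, 16 (2 points).
  x = 9: rhs = 1, matching y values: 1, 22 (2 points).
  x = 10: rhs = 7, matching y values: none (0 points).
  x = 11: rhs = 4, matching y values: 2, 21 (2 points).
  x = 12: rhs = 21, matching y values: none (0 points).
  x = 13: rhs = 18, matching y values: 8, 15 (2 points).
  x = 14: rhs = 1, matching y values: 1, 22 (2 points).
  x = 15: rhs = 22, matching y values: none (0 points).
  x = 16: rhs = 18, matching y values: 8, 15 (2 points).
  x = 17: rhs = 18, matching y values: 8, 15 (2 points).
  x = 18: rhs = 5, matching y values: none (0 points).
  x = 19: rhs = 8, matching y values: 10, 13 (2 points).
  x = 20: rhs = 10, matching y values: none (0 points).
  x = 21: rhs = 17, matching y values: none (0 points).
  x = 22: rhs = 12, matching y values: 9, 14 (2 points).
Total affine count: 24.
Full point count |E(F_23)| = 24 + 1 = 25.
Hasse bound: |25 − (23+1)| = |1| = 1 ≤ 2√23 ≈ 9.5917 ✓.


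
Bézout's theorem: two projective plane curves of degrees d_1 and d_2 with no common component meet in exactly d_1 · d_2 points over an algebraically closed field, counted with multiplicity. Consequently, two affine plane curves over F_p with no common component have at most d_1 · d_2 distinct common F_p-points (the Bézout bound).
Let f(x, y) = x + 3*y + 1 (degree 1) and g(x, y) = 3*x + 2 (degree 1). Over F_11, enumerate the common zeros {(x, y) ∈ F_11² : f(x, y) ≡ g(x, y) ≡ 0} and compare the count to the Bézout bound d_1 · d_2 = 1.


Common zeros: {(3, 6)}; count = 1; Bézout bound = 1.

deg(f) = 1, deg(g) = 1, so Bézout bound = 1.
Scan x ∈ F_11. For each x, list the y ∈ F_11 with f(x, y) ≡ 0 and those with g(x, y) ≡ 0 (mod 11); the common zeros in that column are the intersection.
  x = 0: f ≡ 0 at y ∈ {7}; g ≡ 0 at y ∈ ∅; common: ∅.
  x = 1: f ≡ 0 at y ∈ {3}; g ≡ 0 at y ∈ ∅; common: ∅.
  x = 2: f ≡ 0 at y ∈ {10}; g ≡ 0 at y ∈ ∅; common: ∅.
  x = 3: f ≡ 0 at y ∈ {6}; g ≡ 0 at y ∈ {0, 1, 2, 3, 4, 5, 6, 7, 8, 9, 10}; common: {6}.
  x = 4: f ≡ 0 at y ∈ {2}; g ≡ 0 at y ∈ ∅; common: ∅.
  x = 5: f ≡ 0 at y ∈ {9}; g ≡ 0 at y ∈ ∅; common: ∅.
  x = 6: f ≡ 0 at y ∈ {5}; g ≡ 0 at y ∈ ∅; common: ∅.
  x = 7: f ≡ 0 at y ∈ {1}; g ≡ 0 at y ∈ ∅; common: ∅.
  x = 8: f ≡ 0 at y ∈ {8}; g ≡ 0 at y ∈ ∅; common: ∅.
  x = 9: f ≡ 0 at y ∈ {4}; g ≡ 0 at y ∈ ∅; common: ∅.
  x = 10: f ≡ 0 at y ∈ {0}; g ≡ 0 at y ∈ ∅; common: ∅.
Collecting: common zeros = {(3, 6)}, so the count is 1.
Comparison with the Bézout bound: 1 ≤ 1 = deg(f)·deg(g), as expected for curves with no common component (the bound is attained).


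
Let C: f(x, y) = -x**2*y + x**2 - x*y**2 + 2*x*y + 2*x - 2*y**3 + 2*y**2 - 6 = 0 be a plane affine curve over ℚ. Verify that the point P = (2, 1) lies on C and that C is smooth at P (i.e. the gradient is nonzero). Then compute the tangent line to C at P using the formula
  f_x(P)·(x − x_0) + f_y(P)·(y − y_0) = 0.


Tangent line at P: 3*x - 6*y = 0.

Step 1: f(2, 1) = 0, so P lies on C.
Step 2: partial derivatives
  f_x(x, y) = -2*x*y + 2*x - y**2 + 2*y + 2, f_y(x, y) = -x**2 - 2*x*y + 2*x - 6*y**2 + 4*y.
  f_x(P) = 3, f_y(P) = -6 (gradient nonzero, so P is smooth).
Step 3: tangent line at P: 3·(x − 2) + -6·(y − 1) = 0.
Expanding: 3*x - 6*y = 0.


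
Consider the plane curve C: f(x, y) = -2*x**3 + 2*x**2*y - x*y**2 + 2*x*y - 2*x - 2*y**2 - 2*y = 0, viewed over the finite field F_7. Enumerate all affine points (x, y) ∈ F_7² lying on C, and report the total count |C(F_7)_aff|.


Affine F_7-points: {(0, 0), (0, 6), (2, 1), (2, 5), (4, 2), (5, 4)}; count = 6.

For each of the 49 pairs (x, y) ∈ F_7², evaluate f(x, y) mod 7. Record the zeros.
  x = 0: [0↦0, 1↦3, 2↦2, 3↦4, 4↦2, 5↦3, 6↦0]  zeros at y ∈ {0, 6}
  x = 1: [0↦3, 1↦2, 2↦2, 3↦3, 4↦5, 5↦1, 6↦5]  zeros at y ∈ ∅
  x = 2: [0↦1, 1↦0, 2↦5, 3↦2, 4↦5, 5↦0, 6↦1]  zeros at y ∈ {1, 5}
  x = 3: [0↦3, 1↦6, 2↦6, 3↦3, 4↦4, 5↦2, 6↦4]  zeros at y ∈ ∅
  x = 4: [0↦4, 1↦1, 2↦0, 3↦1, 4↦4, 5↦2, 6↦2]  zeros at y ∈ {2}
  x = 5: [0↦6, 1↦1, 2↦3, 3↦5, 4↦0, 5↦2, 6↦4]  zeros at y ∈ {4}
  x = 6: [0↦4, 1↦1, 2↦3, 3↦3, 4↦1, 5↦4, 6↦5]  zeros at y ∈ ∅
Collecting zeros: affine points = {(0, 0), (0, 6), (2, 1), (2, 5), (4, 2), (5, 4)}.
Total count |C(F_7)_aff| = 6.


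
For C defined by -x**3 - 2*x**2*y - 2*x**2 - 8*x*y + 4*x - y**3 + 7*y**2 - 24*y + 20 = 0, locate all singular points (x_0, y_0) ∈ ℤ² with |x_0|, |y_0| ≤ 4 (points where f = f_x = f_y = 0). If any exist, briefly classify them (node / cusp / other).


Singular points: {(-2, 2)}; classification: cusp.

Compute partial derivatives:
  f_x = -3*x**2 - 4*x*y - 4*x - 8*y + 4.
  f_y = -2*x**2 - 8*x - 3*y**2 + 14*y - 24.
Scan x_0 ∈ {−4, ..., 4}. For each x_0, f_y(x_0, y) is a polynomial in y; find its integer roots y ∈ {−4, ..., 4}, then test f_x and f at those candidates.
  x = -4: f_y(-4, y) = -3*y**2 + 14*y - 24; no integer root y with |y| ≤ 4.
  x = -3: f_y(-3, y) = -3*y**2 + 14*y - 18; no integer root y with |y| ≤ 4.
  x = -2: f_y(-2, y) = -3*y**2 + 14*y - 16; vanishes at y ∈ {2}. (-2, 2): f_x = 0, f = 0 — SINGULAR.
  x = -1: f_y(-1, y) = -3*y**2 + 14*y - 18; no integer root y with |y| ≤ 4.
  x = 0: f_y(0, y) = -3*y**2 + 14*y - 24; no integer root y with |y| ≤ 4.
  x = 1: f_y(1, y) = -3*y**2 + 14*y - 34; no integer root y with |y| ≤ 4.
  x = 2: f_y(2, y) = -3*y**2 + 14*y - 48; no integer root y with |y| ≤ 4.
  x = 3: f_y(3, y) = -3*y**2 + 14*y - 66; no integer root y with |y| ≤ 4.
  x = 4: f_y(4, y) = -3*y**2 + 14*y - 88; no integer root y with |y| ≤ 4.
Only singular point on the grid: (-2, 2).
Classify: substitute x = -2 + u, y = 2 + v and expand: f = -u**3 - 2*u**2*v - v**3 + v**2.
No constant or linear terms (consistent with a singular point). Quadratic part: v**2. Cubic part: -u**3 - 2*u**2*v - v**3.
The quadratic part v**2 is a perfect square, so there is a single (double) tangent line v = 0, i.e. y = 2. Restricting the cubic part to that line (v = 0) leaves -u**3 ≠ 0, so f is not divisible by v and the branch is v² ≈ u**3 to lowest order — this is a cusp.
Classification: cusp.


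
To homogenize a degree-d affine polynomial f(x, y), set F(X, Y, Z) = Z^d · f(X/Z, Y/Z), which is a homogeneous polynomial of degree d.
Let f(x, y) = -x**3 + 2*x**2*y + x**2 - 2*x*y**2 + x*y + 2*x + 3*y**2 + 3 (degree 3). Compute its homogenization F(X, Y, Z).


F(X, Y, Z) = -X**3 + 2*X**2*Y + X**2*Z - 2*X*Y**2 + X*Y*Z + 2*X*Z**2 + 3*Y**2*Z + 3*Z**3

deg(f) = 3.
Substitute x = X/Z, y = Y/Z into f, then multiply by Z^3.
  monomial -1·x^3·y^0 ↦ -1·X^3·Y^0·Z^0.
  monomial 2·x^2·y^1 ↦ 2·X^2·Y^1·Z^0.
  monomial 1·x^2·y^0 ↦ 1·X^2·Y^0·Z^1.
  monomial -2·x^1·y^2 ↦ -2·X^1·Y^2·Z^0.
  monomial 1·x^1·y^1 ↦ 1·X^1·Y^1·Z^1.
  monomial 2·x^1·y^0 ↦ 2·X^1·Y^0·Z^2.
  monomial 3·x^0·y^2 ↦ 3·X^0·Y^2·Z^1.
  monomial 3·x^0·y^0 ↦ 3·X^0·Y^0·Z^3.
Collecting: F(X, Y, Z) = -X**3 + 2*X**2*Y + X**2*Z - 2*X*Y**2 + X*Y*Z + 2*X*Z**2 + 3*Y**2*Z + 3*Z**3.


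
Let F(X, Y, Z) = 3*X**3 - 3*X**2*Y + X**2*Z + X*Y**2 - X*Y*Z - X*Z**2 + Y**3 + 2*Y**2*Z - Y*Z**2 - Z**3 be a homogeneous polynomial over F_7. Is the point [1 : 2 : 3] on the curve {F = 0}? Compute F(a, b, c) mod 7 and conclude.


F(1,2,3) ≡ 4 (mod 7); P is NOT on the curve.

Evaluate F(1, 2, 3) term-by-term (mod 7).
  3*X**3 ↦ 3·1·1·1 = 3
  -3*X**2*Y ↦ -3·1·2·1 = -6
  X**2*Z ↦ 1·1·1·3 = 3
  X*Y**2 ↦ 1·1·4·1 = 4
  -X*Y*Z ↦ -1·1·2·3 = -6
  -X*Z**2 ↦ -1·1·1·9 = -9
  Y**3 ↦ 1·1·8·1 = 8
  2*Y**2*Z ↦ 2·1·4·3 = 24
  -Y*Z**2 ↦ -1·1·2·9 = -18
  -Z**3 ↦ -1·1·1·27 = -27
Sum: F(1, 2, 3) = (3) + (-6) + (3) + (4) + (-6) + (-9) + (8) + (24) + (-18) + (-27) = -24.
Reducing mod 7: -24 ≡ 4 (mod 7).
Since F(a, b, c) ≡ 4 ≠ 0 (mod 7), P does NOT lie on the curve.


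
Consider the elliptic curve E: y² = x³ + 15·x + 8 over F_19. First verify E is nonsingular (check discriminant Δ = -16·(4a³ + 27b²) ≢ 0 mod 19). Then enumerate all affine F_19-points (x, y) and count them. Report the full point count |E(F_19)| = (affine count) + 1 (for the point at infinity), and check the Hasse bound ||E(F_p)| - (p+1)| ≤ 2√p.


Affine points = {(1, 9), (1, 10), (3, 2), (3, 17), (7, 0), (9, 6), (9, 13), (12, 4), (12, 15), (13, 5), (13, 14), (14, 6), (14, 13), (15, 6), (15, 13), (18, 7), (18, 12)}; affine count = 17; |E(F_19)| = 18.

Discriminant check: Δ ∝ 4a³ + 27b² = 4·15³ + 27·8² = 4·3375 + 27·64 ≡ 9 (mod 19). Nonzero ⇒ E is nonsingular.
For each x ∈ F_19, compute rhs = x³ + 15·x + 8 mod 19, then count y ∈ F_19 with y² ≡ rhs.
  x = 0: rhs = 8, matching y values: none (0 points).
  x = 1: rhs = 5, matching y values: 9, 10 (2 points).
  x = 2: rhs = 8, matching y values: none (0 points).
  x = 3: rhs = 4, matching y values: 2, 17 (2 points).
  x = 4: rhs = 18, matching y values: none (0 points).
  x = 5: rhs = 18, matching y values: none (0 points).
  x = 6: rhs = 10, matching y values: none (0 points).
  x = 7: rhs = 0, matching y values: 0 (1 points).
  x = 8: rhs = 13, matching y values: none (0 points).
  x = 9: rhs = 17, matching y values: 6, 13 (2 points).
  x = 10: rhs = 18, matching y values: none (0 points).
  x = 11: rhs = 3, matching y values: none (0 points).
  x = 12: rhs = 16, matching y values: 4, 15 (2 points).
  x = 13: rhs = 6, matching y values: 5, 14 (2 points).
  x = 14: rhs = 17, matching y values: 6, 13 (2 points).
  x = 15: rhs = 17, matching y values: 6, 13 (2 points).
  x = 16: rhs = 12, matching y values: none (0 points).
  x = 17: rhs = 8, matching y values: none (0 points).
  x = 18: rhs = 11, matching y values: 7, 12 (2 points).
Total affine count: 17.
Full point count |E(F_19)| = 17 + 1 = 18.
Hasse bound: |18 − (19+1)| = |-2| = 2 ≤ 2√19 ≈ 8.7178 ✓.


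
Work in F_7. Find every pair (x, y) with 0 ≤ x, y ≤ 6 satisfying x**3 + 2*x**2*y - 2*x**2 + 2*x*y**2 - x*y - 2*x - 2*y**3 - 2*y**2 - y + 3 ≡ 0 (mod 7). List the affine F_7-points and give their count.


Affine F_7-points: {(0, 4), (1, 0), (2, 4), (5, 5), (6, 4)}; count = 5.

For each of the 49 pairs (x, y) ∈ F_7², evaluate f(x, y) mod 7. Record the zeros.
  x = 0: [0↦3, 1↦5, 2↦5, 3↦5, 4↦0, 5↦6, 6↦4]  zeros at y ∈ {4}
  x = 1: [0↦0, 1↦5, 2↦5, 3↦2, 4↦5, 5↦2, 6↦2]  zeros at y ∈ {0}
  x = 2: [0↦6, 1↦4, 2↦1, 3↦6, 4↦0, 5↦6, 6↦5]  zeros at y ∈ {4}
  x = 3: [0↦6, 1↦1, 2↦6, 3↦2, 4↦5, 5↦3, 6↦5]  zeros at y ∈ ∅
  x = 4: [0↦6, 1↦2, 2↦5, 3↦3, 4↦5, 5↦6, 6↦1]  zeros at y ∈ ∅
  x = 5: [0↦5, 1↦6, 2↦4, 3↦1, 4↦6, 5↦0, 6↦6]  zeros at y ∈ {5}
  x = 6: [0↦2, 1↦5, 2↦2, 3↦2, 4↦0, 5↦5, 6↦5]  zeros at y ∈ {4}
Collecting zeros: affine points = {(0, 4), (1, 0), (2, 4), (5, 5), (6, 4)}.
Total count |C(F_7)_aff| = 5.


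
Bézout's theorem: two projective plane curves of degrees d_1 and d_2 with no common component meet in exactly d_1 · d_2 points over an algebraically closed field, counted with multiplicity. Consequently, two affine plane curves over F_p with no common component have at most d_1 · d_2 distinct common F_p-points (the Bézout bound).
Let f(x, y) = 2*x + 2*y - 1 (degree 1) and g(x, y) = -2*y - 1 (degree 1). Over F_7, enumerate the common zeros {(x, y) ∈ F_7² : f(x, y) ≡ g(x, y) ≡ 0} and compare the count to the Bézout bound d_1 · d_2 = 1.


Common zeros: {(1, 3)}; count = 1; Bézout bound = 1.

deg(f) = 1, deg(g) = 1, so Bézout bound = 1.
Scan x ∈ F_7. For each x, list the y ∈ F_7 with f(x, y) ≡ 0 and those with g(x, y) ≡ 0 (mod 7); the common zeros in that column are the intersection.
  x = 0: f ≡ 0 at y ∈ {4}; g ≡ 0 at y ∈ {3}; common: ∅.
  x = 1: f ≡ 0 at y ∈ {3}; g ≡ 0 at y ∈ {3}; common: {3}.
  x = 2: f ≡ 0 at y ∈ {2}; g ≡ 0 at y ∈ {3}; common: ∅.
  x = 3: f ≡ 0 at y ∈ {1}; g ≡ 0 at y ∈ {3}; common: ∅.
  x = 4: f ≡ 0 at y ∈ {0}; g ≡ 0 at y ∈ {3}; common: ∅.
  x = 5: f ≡ 0 at y ∈ {6}; g ≡ 0 at y ∈ {3}; common: ∅.
  x = 6: f ≡ 0 at y ∈ {5}; g ≡ 0 at y ∈ {3}; common: ∅.
Collecting: common zeros = {(1, 3)}, so the count is 1.
Comparison with the Bézout bound: 1 ≤ 1 = deg(f)·deg(g), as expected for curves with no common component (the bound is attained).


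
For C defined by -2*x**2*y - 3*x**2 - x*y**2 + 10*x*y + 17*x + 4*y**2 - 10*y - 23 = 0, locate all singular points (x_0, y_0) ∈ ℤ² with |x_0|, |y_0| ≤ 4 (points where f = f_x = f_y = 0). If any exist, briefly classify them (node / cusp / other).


Singular points: {(3, -1)}; classification: node.

Compute partial derivatives:
  f_x = -4*x*y - 6*x - y**2 + 10*y + 17.
  f_y = -2*x**2 - 2*x*y + 10*x + 8*y - 10.
Scan x_0 ∈ {−4, ..., 4}. For each x_0, f_y(x_0, y) is a polynomial in y; find its integer roots y ∈ {−4, ..., 4}, then test f_x and f at those candidates.
  x = -4: f_y(-4, y) = 16*y - 82; no integer root y with |y| ≤ 4.
  x = -3: f_y(-3, y) = 14*y - 58; no integer root y with |y| ≤ 4.
  x = -2: f_y(-2, y) = 12*y - 38; no integer root y with |y| ≤ 4.
  x = -1: f_y(-1, y) = 10*y - 22; no integer root y with |y| ≤ 4.
  x = 0: f_y(0, y) = 8*y - 10; no integer root y with |y| ≤ 4.
  x = 1: f_y(1, y) = 6*y - 2; no integer root y with |y| ≤ 4.
  x = 2: f_y(2, y) = 4*y + 2; no integer root y with |y| ≤ 4.
  x = 3: f_y(3, y) = 2*y + 2; vanishes at y ∈ {-1}. (3, -1): f_x = 0, f = 0 — SINGULAR.
  x = 4: f_y(4, y) = -2; no integer root y with |y| ≤ 4.
Only singular point on the grid: (3, -1).
Classify: substitute x = 3 + u, y = -1 + v and expand: f = -2*u**2*v - u**2 - u*v**2 + v**2.
No constant or linear terms (consistent with a singular point). Quadratic part: -u**2 + v**2. Cubic part: -2*u**2*v - u*v**2.
The quadratic part v**2 - u**2 = (v − u)(v + u) splits into two distinct linear factors, so there are two distinct tangent lines y − -1 = ±(x − 3) — this is a node (ordinary double point).
Classification: node.


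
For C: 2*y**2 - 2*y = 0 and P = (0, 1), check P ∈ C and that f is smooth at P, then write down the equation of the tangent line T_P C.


Tangent line at P: 2*y - 2 = 0.

Step 1: f(0, 1) = 0, so P lies on C.
Step 2: partial derivatives
  f_x(x, y) = 0, f_y(x, y) = 4*y - 2.
  f_x(P) = 0, f_y(P) = 2 (gradient nonzero, so P is smooth).
Step 3: tangent line at P: 0·(x − 0) + 2·(y − 1) = 0.
Expanding: 2*y - 2 = 0.


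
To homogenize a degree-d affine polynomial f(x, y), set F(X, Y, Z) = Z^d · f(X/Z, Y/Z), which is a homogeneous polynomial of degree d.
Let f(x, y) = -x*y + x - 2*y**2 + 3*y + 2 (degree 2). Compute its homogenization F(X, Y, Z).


F(X, Y, Z) = -X*Y + X*Z - 2*Y**2 + 3*Y*Z + 2*Z**2

deg(f) = 2.
Substitute x = X/Z, y = Y/Z into f, then multiply by Z^2.
  monomial -1·x^1·y^1 ↦ -1·X^1·Y^1·Z^0.
  monomial 1·x^1·y^0 ↦ 1·X^1·Y^0·Z^1.
  monomial -2·x^0·y^2 ↦ -2·X^0·Y^2·Z^0.
  monomial 3·x^0·y^1 ↦ 3·X^0·Y^1·Z^1.
  monomial 2·x^0·y^0 ↦ 2·X^0·Y^0·Z^2.
Collecting: F(X, Y, Z) = -X*Y + X*Z - 2*Y**2 + 3*Y*Z + 2*Z**2.


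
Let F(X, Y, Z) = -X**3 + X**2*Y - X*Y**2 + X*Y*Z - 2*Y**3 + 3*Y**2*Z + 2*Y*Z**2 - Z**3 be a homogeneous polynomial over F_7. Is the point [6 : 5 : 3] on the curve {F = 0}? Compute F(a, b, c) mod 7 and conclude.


F(6,5,3) ≡ 5 (mod 7); P is NOT on the curve.

Evaluate F(6, 5, 3) term-by-term (mod 7).
  -X**3 ↦ -1·216·1·1 = -216
  X**2*Y ↦ 1·36·5·1 = 180
  -X*Y**2 ↦ -1·6·25·1 = -150
  X*Y*Z ↦ 1·6·5·3 = 90
  -2*Y**3 ↦ -2·1·125·1 = -250
  3*Y**2*Z ↦ 3·1·25·3 = 225
  2*Y*Z**2 ↦ 2·1·5·9 = 90
  -Z**3 ↦ -1·1·1·27 = -27
Sum: F(6, 5, 3) = (-216) + (180) + (-150) + (90) + (-250) + (225) + (90) + (-27) = -58.
Reducing mod 7: -58 ≡ 5 (mod 7).
Since F(a, b, c) ≡ 5 ≠ 0 (mod 7), P does NOT lie on the curve.


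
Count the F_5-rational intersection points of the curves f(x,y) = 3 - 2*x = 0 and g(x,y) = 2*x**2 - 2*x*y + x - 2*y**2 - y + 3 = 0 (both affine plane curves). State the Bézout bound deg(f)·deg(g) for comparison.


Common zeros: ∅; count = 0; Bézout bound = 2.

deg(f) = 1, deg(g) = 2, so Bézout bound = 2.
Scan x ∈ F_5. For each x, list the y ∈ F_5 with f(x, y) ≡ 0 and those with g(x, y) ≡ 0 (mod 5); the common zeros in that column are the intersection.
  x = 0: f ≡ 0 at y ∈ ∅; g ≡ 0 at y ∈ {1}; common: ∅.
  x = 1: f ≡ 0 at y ∈ ∅; g ≡ 0 at y ∈ ∅; common: ∅.
  x = 2: f ≡ 0 at y ∈ ∅; g ≡ 0 at y ∈ {2, 3}; common: ∅.
  x = 3: f ≡ 0 at y ∈ ∅; g ≡ 0 at y ∈ {1, 3}; common: ∅.
  x = 4: f ≡ 0 at y ∈ {0, 1, 2, 3, 4}; g ≡ 0 at y ∈ ∅; common: ∅.
Collecting: common zeros = ∅, so the count is 0.
Comparison with the Bézout bound: 0 ≤ 2 = deg(f)·deg(g), as expected for curves with no common component (the affine F_5-count falls short of the bound because intersections may lie at infinity, over extension fields, or carry multiplicity).


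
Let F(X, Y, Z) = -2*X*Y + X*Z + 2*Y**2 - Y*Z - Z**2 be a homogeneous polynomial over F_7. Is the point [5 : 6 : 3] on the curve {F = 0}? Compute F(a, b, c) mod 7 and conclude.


F(5,6,3) ≡ 0 (mod 7); P is on the curve.

Evaluate F(5, 6, 3) term-by-term (mod 7).
  -2*X*Y ↦ -2·5·6·1 = -60
  X*Z ↦ 1·5·1·3 = 15
  2*Y**2 ↦ 2·1·36·1 = 72
  -Y*Z ↦ -1·1·6·3 = -18
  -Z**2 ↦ -1·1·1·9 = -9
Sum: F(5, 6, 3) = (-60) + (15) + (72) + (-18) + (-9) = 0.
Reducing mod 7: 0 ≡ 0 (mod 7).
Since F(a, b, c) ≡ 0 (mod 7), P lies on the curve.


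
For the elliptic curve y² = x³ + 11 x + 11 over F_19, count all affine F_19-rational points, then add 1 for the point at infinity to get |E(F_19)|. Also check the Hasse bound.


Affine points = {(0, 7), (0, 12), (1, 2), (1, 17), (4, 9), (4, 10), (5, 1), (5, 18), (10, 0), (11, 0), (12, 3), (12, 16), (15, 6), (15, 13), (17, 0)}; affine count = 15; |E(F_19)| = 16.

Discriminant check: Δ ∝ 4a³ + 27b² = 4·11³ + 27·11² = 4·1331 + 27·121 ≡ 3 (mod 19). Nonzero ⇒ E is nonsingular.
For each x ∈ F_19, compute rhs = x³ + 11·x + 11 mod 19, then count y ∈ F_19 with y² ≡ rhs.
  x = 0: rhs = 11, matching y values: 7, 12 (2 points).
  x = 1: rhs = 4, matching y values: 2, 17 (2 points).
  x = 2: rhs = 3, matching y values: none (0 points).
  x = 3: rhs = 14, matching y values: none (0 points).
  x = 4: rhs = 5, matching y values: 9, 10 (2 points).
  x = 5: rhs = 1, matching y values: 1, 18 (2 points).
  x = 6: rhs = 8, matching y values: none (0 points).
  x = 7: rhs = 13, matching y values: none (0 points).
  x = 8: rhs = 3, matching y values: none (0 points).
  x = 9: rhs = 3, matching y values: none (0 points).
  x = 10: rhs = 0, matching y values: 0 (1 points).
  x = 11: rhs = 0, matching y values: 0 (1 points).
  x = 12: rhs = 9, matching y values: 3, 16 (2 points).
  x = 13: rhs = 14, matching y values: none (0 points).
  x = 14: rhs = 2, matching y values: none (0 points).
  x = 15: rhs = 17, matching y values: 6, 13 (2 points).
  x = 16: rhs = 8, matching y values: none (0 points).
  x = 17: rhs = 0, matching y values: 0 (1 points).
  x = 18: rhs = 18, matching y values: none (0 points).
Total affine count: 15.
Full point count |E(F_19)| = 15 + 1 = 16.
Hasse bound: |16 − (19+1)| = |-4| = 4 ≤ 2√19 ≈ 8.7178 ✓.


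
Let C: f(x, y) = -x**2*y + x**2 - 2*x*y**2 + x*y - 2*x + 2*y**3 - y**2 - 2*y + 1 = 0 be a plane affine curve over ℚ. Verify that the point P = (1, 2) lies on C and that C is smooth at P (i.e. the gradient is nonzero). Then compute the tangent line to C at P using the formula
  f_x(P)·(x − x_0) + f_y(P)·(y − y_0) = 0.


Tangent line at P: -10*x + 10*y - 10 = 0.

Step 1: f(1, 2) = 0, so P lies on C.
Step 2: partial derivatives
  f_x(x, y) = -2*x*y + 2*x - 2*y**2 + y - 2, f_y(x, y) = -x**2 - 4*x*y + x + 6*y**2 - 2*y - 2.
  f_x(P) = -10, f_y(P) = 10 (gradient nonzero, so P is smooth).
Step 3: tangent line at P: -10·(x − 1) + 10·(y − 2) = 0.
Expanding: -10*x + 10*y - 10 = 0.


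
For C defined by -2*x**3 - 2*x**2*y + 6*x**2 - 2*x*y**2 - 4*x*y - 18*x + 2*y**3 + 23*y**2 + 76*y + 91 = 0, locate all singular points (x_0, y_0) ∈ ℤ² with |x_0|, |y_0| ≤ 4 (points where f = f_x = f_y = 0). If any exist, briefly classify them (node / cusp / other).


Singular points: {(2, -3)}; classification: cusp.

Compute partial derivatives:
  f_x = -6*x**2 - 4*x*y + 12*x - 2*y**2 - 4*y - 18.
  f_y = -2*x**2 - 4*x*y - 4*x + 6*y**2 + 46*y + 76.
Scan x_0 ∈ {−4, ..., 4}. For each x_0, f_y(x_0, y) is a polynomial in y; find its integer roots y ∈ {−4, ..., 4}, then test f_x and f at those candidates.
  x = -4: f_y(-4, y) = 6*y**2 + 62*y + 60; no integer root y with |y| ≤ 4.
  x = -3: f_y(-3, y) = 6*y**2 + 58*y + 70; no integer root y with |y| ≤ 4.
  x = -2: f_y(-2, y) = 6*y**2 + 54*y + 76; no integer root y with |y| ≤ 4.
  x = -1: f_y(-1, y) = 6*y**2 + 50*y + 78; no integer root y with |y| ≤ 4.
  x = 0: f_y(0, y) = 6*y**2 + 46*y + 76; no integer root y with |y| ≤ 4.
  x = 1: f_y(1, y) = 6*y**2 + 42*y + 70; no integer root y with |y| ≤ 4.
  x = 2: f_y(2, y) = 6*y**2 + 38*y + 60; vanishes at y ∈ {-3}. (2, -3): f_x = 0, f = 0 — SINGULAR.
  x = 3: f_y(3, y) = 6*y**2 + 34*y + 46; no integer root y with |y| ≤ 4.
  x = 4: f_y(4, y) = 6*y**2 + 30*y + 28; no integer root y with |y| ≤ 4.
Only singular point on the grid: (2, -3).
Classify: substitute x = 2 + u, y = -3 + v and expand: f = -2*u**3 - 2*u**2*v - 2*u*v**2 + 2*v**3 + v**2.
No constant or linear terms (consistent with a singular point). Quadratic part: v**2. Cubic part: -2*u**3 - 2*u**2*v - 2*u*v**2 + 2*v**3.
The quadratic part v**2 is a perfect square, so there is a single (double) tangent line v = 0, i.e. y = -3. Restricting the cubic part to that line (v = 0) leaves -2*u**3 ≠ 0, so f is not divisible by v and the branch is v² ≈ 2*u**3 to lowest order — this is a cusp.
Classification: cusp.


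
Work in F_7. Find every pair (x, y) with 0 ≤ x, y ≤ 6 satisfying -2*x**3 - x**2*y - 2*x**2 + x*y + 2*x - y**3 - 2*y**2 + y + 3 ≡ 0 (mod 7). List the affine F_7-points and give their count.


Affine F_7-points: {(1, 4), (2, 1), (2, 2), (3, 0), (5, 0)}; count = 5.

For each of the 49 pairs (x, y) ∈ F_7², evaluate f(x, y) mod 7. Record the zeros.
  x = 0: [0↦3, 1↦1, 2↦3, 3↦3, 4↦2, 5↦1, 6↦1]  zeros at y ∈ ∅
  x = 1: [0↦1, 1↦6, 2↦1, 3↦1, 4↦0, 5↦6, 6↦6]  zeros at y ∈ {4}
  x = 2: [0↦4, 1↦0, 2↦0, 3↦5, 4↦2, 5↦6, 6↦4]  zeros at y ∈ {1, 2}
  x = 3: [0↦0, 1↦6, 2↦2, 3↦3, 4↦3, 5↦3, 6↦4]  zeros at y ∈ {0}
  x = 4: [0↦5, 1↦5, 2↦2, 3↦4, 4↦5, 5↦6, 6↦1]  zeros at y ∈ ∅
  x = 5: [0↦0, 1↦6, 2↦2, 3↦3, 4↦3, 5↦3, 6↦4]  zeros at y ∈ {0}
  x = 6: [0↦1, 1↦4, 2↦4, 3↦2, 4↦6, 5↦3, 6↦1]  zeros at y ∈ ∅
Collecting zeros: affine points = {(1, 4), (2, 1), (2, 2), (3, 0), (5, 0)}.
Total count |C(F_7)_aff| = 5.


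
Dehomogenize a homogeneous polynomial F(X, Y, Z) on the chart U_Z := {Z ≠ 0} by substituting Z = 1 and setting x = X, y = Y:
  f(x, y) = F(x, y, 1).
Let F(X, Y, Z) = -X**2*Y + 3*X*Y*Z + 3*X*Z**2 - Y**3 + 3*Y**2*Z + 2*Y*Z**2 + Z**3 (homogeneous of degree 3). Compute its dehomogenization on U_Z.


f(x, y) = -x**2*y + 3*x*y + 3*x - y**3 + 3*y**2 + 2*y + 1

On U_Z we set Z = 1. Each monomial c·X^i·Y^j·Z^k in F becomes c·x^i·y^j·1^k = c·x^i·y^j.
Substituting Z = 1: F(X, Y, 1) = -x**2*y + 3*x*y + 3*x - y**3 + 3*y**2 + 2*y + 1.
Note: deg(f) ≤ deg(F) = 3; strict inequality happens when F is divisible by Z (lost terms).


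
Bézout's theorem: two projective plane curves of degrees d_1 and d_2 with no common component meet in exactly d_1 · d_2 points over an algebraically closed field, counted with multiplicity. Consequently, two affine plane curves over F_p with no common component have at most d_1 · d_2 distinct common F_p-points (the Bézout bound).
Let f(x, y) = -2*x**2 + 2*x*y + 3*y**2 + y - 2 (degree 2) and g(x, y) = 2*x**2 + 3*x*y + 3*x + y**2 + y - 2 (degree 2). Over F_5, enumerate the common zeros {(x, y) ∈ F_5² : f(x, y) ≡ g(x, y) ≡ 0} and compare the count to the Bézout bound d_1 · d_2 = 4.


Common zeros: {(3, 0), (4, 3), (4, 4)}; count = 3; Bézout bound = 4.

deg(f) = 2, deg(g) = 2, so Bézout bound = 4.
Scan x ∈ F_5. For each x, list the y ∈ F_5 with f(x, y) ≡ 0 and those with g(x, y) ≡ 0 (mod 5); the common zeros in that column are the intersection.
  x = 0: f ≡ 0 at y ∈ {4}; g ≡ 0 at y ∈ {1, 3}; common: ∅.
  x = 1: f ≡ 0 at y ∈ ∅; g ≡ 0 at y ∈ {2, 4}; common: ∅.
  x = 2: f ≡ 0 at y ∈ {0}; g ≡ 0 at y ∈ {1, 2}; common: ∅.
  x = 3: f ≡ 0 at y ∈ {0, 1}; g ≡ 0 at y ∈ {0}; common: {0}.
  x = 4: f ≡ 0 at y ∈ {3, 4}; g ≡ 0 at y ∈ {3, 4}; common: {3, 4}.
Collecting: common zeros = {(3, 0), (4, 3), (4, 4)}, so the count is 3.
Comparison with the Bézout bound: 3 ≤ 4 = deg(f)·deg(g), as expected for curves with no common component (the affine F_5-count falls short of the bound because intersections may lie at infinity, over extension fields, or carry multiplicity).


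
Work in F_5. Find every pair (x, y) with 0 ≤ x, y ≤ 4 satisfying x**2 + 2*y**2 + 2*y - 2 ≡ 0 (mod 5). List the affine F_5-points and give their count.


Affine F_5-points: {(0, 2)}; count = 1.

For each of the 25 pairs (x, y) ∈ F_5², evaluate f(x, y) mod 5. Record the zeros.
  x = 0: [0↦3, 1↦2, 2↦0, 3↦2, 4↦3]  zeros at y ∈ {2}
  x = 1: [0↦4, 1↦3, 2↦1, 3↦3, 4↦4]  zeros at y ∈ ∅
  x = 2: [0↦2, 1↦1, 2↦4, 3↦1, 4↦2]  zeros at y ∈ ∅
  x = 3: [0↦2, 1↦1, 2↦4, 3↦1, 4↦2]  zeros at y ∈ ∅
  x = 4: [0↦4, 1↦3, 2↦1, 3↦3, 4↦4]  zeros at y ∈ ∅
Collecting zeros: affine points = {(0, 2)}.
Total count |C(F_5)_aff| = 1.


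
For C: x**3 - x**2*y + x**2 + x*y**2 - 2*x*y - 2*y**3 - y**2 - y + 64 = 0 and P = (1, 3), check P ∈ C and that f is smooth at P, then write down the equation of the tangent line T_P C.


Tangent line at P: 2*x - 58*y + 172 = 0.

Step 1: f(1, 3) = 0, so P lies on C.
Step 2: partial derivatives
  f_x(x, y) = 3*x**2 - 2*x*y + 2*x + y**2 - 2*y, f_y(x, y) = -x**2 + 2*x*y - 2*x - 6*y**2 - 2*y - 1.
  f_x(P) = 2, f_y(P) = -58 (gradient nonzero, so P is smooth).
Step 3: tangent line at P: 2·(x − 1) + -58·(y − 3) = 0.
Expanding: 2*x - 58*y + 172 = 0.


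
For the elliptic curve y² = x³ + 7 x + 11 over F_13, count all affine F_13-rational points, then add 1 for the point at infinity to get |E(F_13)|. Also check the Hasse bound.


Affine points = {(4, 5), (4, 8), (6, 3), (6, 10), (7, 0), (9, 6), (9, 7), (12, 4), (12, 9)}; affine count = 9; |E(F_13)| = 10.

Discriminant check: Δ ∝ 4a³ + 27b² = 4·7³ + 27·11² = 4·343 + 27·121 ≡ 11 (mod 13). Nonzero ⇒ E is nonsingular.
For each x ∈ F_13, compute rhs = x³ + 7·x + 11 mod 13, then count y ∈ F_13 with y² ≡ rhs.
  x = 0: rhs = 11, matching y values: none (0 points).
  x = 1: rhs = 6, matching y values: none (0 points).
  x = 2: rhs = 7, matching y values: none (0 points).
  x = 3: rhs = 7, matching y values: none (0 points).
  x = 4: rhs = 12, matching y values: 5, 8 (2 points).
  x = 5: rhs = 2, matching y values: none (0 points).
  x = 6: rhs = 9, matching y values: 3, 10 (2 points).
  x = 7: rhs = 0, matching y values: 0 (1 points).
  x = 8: rhs = 7, matching y values: none (0 points).
  x = 9: rhs = 10, matching y values: 6, 7 (2 points).
  x = 10: rhs = 2, matching y values: none (0 points).
  x = 11: rhs = 2, matching y values: none (0 points).
  x = 12: rhs = 3, matching y values: 4, 9 (2 points).
Total affine count: 9.
Full point count |E(F_13)| = 9 + 1 = 10.
Hasse bound: |10 − (13+1)| = |-4| = 4 ≤ 2√13 ≈ 7.2111 ✓.


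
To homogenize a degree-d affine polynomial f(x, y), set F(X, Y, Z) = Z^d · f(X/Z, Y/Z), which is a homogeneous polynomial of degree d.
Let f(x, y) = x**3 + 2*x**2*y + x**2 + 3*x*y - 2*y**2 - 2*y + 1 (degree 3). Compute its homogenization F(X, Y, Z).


F(X, Y, Z) = X**3 + 2*X**2*Y + X**2*Z + 3*X*Y*Z - 2*Y**2*Z - 2*Y*Z**2 + Z**3

deg(f) = 3.
Substitute x = X/Z, y = Y/Z into f, then multiply by Z^3.
  monomial 1·x^3·y^0 ↦ 1·X^3·Y^0·Z^0.
  monomial 2·x^2·y^1 ↦ 2·X^2·Y^1·Z^0.
  monomial 1·x^2·y^0 ↦ 1·X^2·Y^0·Z^1.
  monomial 3·x^1·y^1 ↦ 3·X^1·Y^1·Z^1.
  monomial -2·x^0·y^2 ↦ -2·X^0·Y^2·Z^1.
  monomial -2·x^0·y^1 ↦ -2·X^0·Y^1·Z^2.
  monomial 1·x^0·y^0 ↦ 1·X^0·Y^0·Z^3.
Collecting: F(X, Y, Z) = X**3 + 2*X**2*Y + X**2*Z + 3*X*Y*Z - 2*Y**2*Z - 2*Y*Z**2 + Z**3.


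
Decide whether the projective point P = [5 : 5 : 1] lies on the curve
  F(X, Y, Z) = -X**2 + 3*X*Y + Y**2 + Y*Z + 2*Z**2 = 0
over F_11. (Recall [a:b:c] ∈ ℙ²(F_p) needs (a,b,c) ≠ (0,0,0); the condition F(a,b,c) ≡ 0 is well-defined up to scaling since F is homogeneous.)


F(5,5,1) ≡ 5 (mod 11); P is NOT on the curve.

Evaluate F(5, 5, 1) term-by-term (mod 11).
  -X**2 ↦ -1·25·1·1 = -25
  3*X*Y ↦ 3·5·5·1 = 75
  Y**2 ↦ 1·1·25·1 = 25
  Y*Z ↦ 1·1·5·1 = 5
  2*Z**2 ↦ 2·1·1·1 = 2
Sum: F(5, 5, 1) = (-25) + (75) + (25) + (5) + (2) = 82.
Reducing mod 11: 82 ≡ 5 (mod 11).
Since F(a, b, c) ≡ 5 ≠ 0 (mod 11), P does NOT lie on the curve.


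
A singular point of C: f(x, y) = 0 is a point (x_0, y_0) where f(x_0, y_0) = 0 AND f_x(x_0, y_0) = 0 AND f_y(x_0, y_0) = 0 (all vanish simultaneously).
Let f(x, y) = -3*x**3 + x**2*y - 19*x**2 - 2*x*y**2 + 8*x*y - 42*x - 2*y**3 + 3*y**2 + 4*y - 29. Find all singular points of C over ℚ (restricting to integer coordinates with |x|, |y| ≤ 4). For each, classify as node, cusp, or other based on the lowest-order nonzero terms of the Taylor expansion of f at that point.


Singular points: {(-2, 1)}; classification: cusp.

Compute partial derivatives:
  f_x = -9*x**2 + 2*x*y - 38*x - 2*y**2 + 8*y - 42.
  f_y = x**2 - 4*x*y + 8*x - 6*y**2 + 6*y + 4.
Scan x_0 ∈ {−4, ..., 4}. For each x_0, f_y(x_0, y) is a polynomial in y; find its integer roots y ∈ {−4, ..., 4}, then test f_x and f at those candidates.
  x = -4: f_y(-4, y) = -6*y**2 + 22*y - 12; vanishes at y ∈ {3}. (-4, 3): f_x = -52 ≠ 0.
  x = -3: f_y(-3, y) = -6*y**2 + 18*y - 11; no integer root y with |y| ≤ 4.
  x = -2: f_y(-2, y) = -6*y**2 + 14*y - 8; vanishes at y ∈ {1}. (-2, 1): f_x = 0, f = 0 — SINGULAR.
  x = -1: f_y(-1, y) = -6*y**2 + 10*y - 3; no integer root y with |y| ≤ 4.
  x = 0: f_y(0, y) = -6*y**2 + 6*y + 4; no integer root y with |y| ≤ 4.
  x = 1: f_y(1, y) = -6*y**2 + 2*y + 13; no integer root y with |y| ≤ 4.
  x = 2: f_y(2, y) = -6*y**2 - 2*y + 24; no integer root y with |y| ≤ 4.
  x = 3: f_y(3, y) = -6*y**2 - 6*y + 37; no integer root y with |y| ≤ 4.
  x = 4: f_y(4, y) = -6*y**2 - 10*y + 52; no integer root y with |y| ≤ 4.
Only singular point on the grid: (-2, 1).
Classify: substitute x = -2 + u, y = 1 + v and expand: f = -3*u**3 + u**2*v - 2*u*v**2 - 2*v**3 + v**2.
No constant or linear terms (consistent with a singular point). Quadratic part: v**2. Cubic part: -3*u**3 + u**2*v - 2*u*v**2 - 2*v**3.
The quadratic part v**2 is a perfect square, so there is a single (double) tangent line v = 0, i.e. y = 1. Restricting the cubic part to that line (v = 0) leaves -3*u**3 ≠ 0, so f is not divisible by v and the branch is v² ≈ 3*u**3 to lowest order — this is a cusp.
Classification: cusp.


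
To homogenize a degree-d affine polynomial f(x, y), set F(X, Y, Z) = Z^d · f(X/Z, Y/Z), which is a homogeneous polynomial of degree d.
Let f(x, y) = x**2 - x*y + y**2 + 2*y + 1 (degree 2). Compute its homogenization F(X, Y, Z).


F(X, Y, Z) = X**2 - X*Y + Y**2 + 2*Y*Z + Z**2

deg(f) = 2.
Substitute x = X/Z, y = Y/Z into f, then multiply by Z^2.
  monomial 1·x^2·y^0 ↦ 1·X^2·Y^0·Z^0.
  monomial -1·x^1·y^1 ↦ -1·X^1·Y^1·Z^0.
  monomial 1·x^0·y^2 ↦ 1·X^0·Y^2·Z^0.
  monomial 2·x^0·y^1 ↦ 2·X^0·Y^1·Z^1.
  monomial 1·x^0·y^0 ↦ 1·X^0·Y^0·Z^2.
Collecting: F(X, Y, Z) = X**2 - X*Y + Y**2 + 2*Y*Z + Z**2.
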